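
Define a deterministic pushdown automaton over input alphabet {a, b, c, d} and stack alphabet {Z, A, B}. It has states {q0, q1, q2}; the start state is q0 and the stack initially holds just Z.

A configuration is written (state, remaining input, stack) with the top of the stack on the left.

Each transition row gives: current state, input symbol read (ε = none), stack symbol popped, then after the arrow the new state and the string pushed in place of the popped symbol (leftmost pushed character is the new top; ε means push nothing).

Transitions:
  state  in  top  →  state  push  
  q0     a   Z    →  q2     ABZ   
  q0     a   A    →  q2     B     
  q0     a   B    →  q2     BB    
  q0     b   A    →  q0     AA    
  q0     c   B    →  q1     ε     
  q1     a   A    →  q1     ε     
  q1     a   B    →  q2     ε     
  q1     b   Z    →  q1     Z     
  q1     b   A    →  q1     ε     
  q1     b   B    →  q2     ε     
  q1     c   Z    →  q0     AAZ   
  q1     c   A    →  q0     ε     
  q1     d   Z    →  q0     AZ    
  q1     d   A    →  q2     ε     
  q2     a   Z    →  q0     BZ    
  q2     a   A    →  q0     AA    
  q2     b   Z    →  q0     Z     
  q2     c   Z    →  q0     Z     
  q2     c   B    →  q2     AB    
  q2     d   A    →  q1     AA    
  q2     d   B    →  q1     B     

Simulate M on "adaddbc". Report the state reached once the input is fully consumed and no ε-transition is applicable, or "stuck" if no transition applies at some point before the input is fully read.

(q0, adaddbc, Z)
  read a, top Z: go to q2, push ABZ → (q2, daddbc, ABZ)
  read d, top A: go to q1, push AA → (q1, addbc, AABZ)
  read a, top A: go to q1, push ε → (q1, ddbc, ABZ)
  read d, top A: go to q2, push ε → (q2, dbc, BZ)
  read d, top B: go to q1, push B → (q1, bc, BZ)
  read b, top B: go to q2, push ε → (q2, c, Z)
  read c, top Z: go to q0, push Z → (q0, ε, Z)
All input consumed; M is in state q0.

q0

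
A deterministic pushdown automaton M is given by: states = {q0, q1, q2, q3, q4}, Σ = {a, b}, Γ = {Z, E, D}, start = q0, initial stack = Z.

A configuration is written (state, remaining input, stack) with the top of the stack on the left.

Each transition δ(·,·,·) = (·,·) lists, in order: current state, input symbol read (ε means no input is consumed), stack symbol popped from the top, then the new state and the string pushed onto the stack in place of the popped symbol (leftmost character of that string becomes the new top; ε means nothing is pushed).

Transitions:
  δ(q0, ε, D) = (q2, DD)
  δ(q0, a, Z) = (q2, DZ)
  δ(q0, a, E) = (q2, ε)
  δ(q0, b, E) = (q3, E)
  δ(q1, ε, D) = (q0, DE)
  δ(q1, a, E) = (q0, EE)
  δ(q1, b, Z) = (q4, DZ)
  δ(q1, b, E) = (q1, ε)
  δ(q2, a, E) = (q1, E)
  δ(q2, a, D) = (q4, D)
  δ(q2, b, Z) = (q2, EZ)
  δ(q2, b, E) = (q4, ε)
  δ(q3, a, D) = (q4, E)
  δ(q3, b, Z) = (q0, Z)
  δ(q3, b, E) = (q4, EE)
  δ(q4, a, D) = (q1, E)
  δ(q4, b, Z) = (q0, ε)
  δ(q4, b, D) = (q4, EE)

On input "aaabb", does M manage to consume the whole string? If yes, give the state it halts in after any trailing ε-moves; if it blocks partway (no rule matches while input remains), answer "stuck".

(q0, aaabb, Z)
  read a, top Z: go to q2, push DZ → (q2, aabb, DZ)
  read a, top D: go to q4, push D → (q4, abb, DZ)
  read a, top D: go to q1, push E → (q1, bb, EZ)
  read b, top E: go to q1, push ε → (q1, b, Z)
  read b, top Z: go to q4, push DZ → (q4, ε, DZ)
All input consumed; M is in state q4.

q4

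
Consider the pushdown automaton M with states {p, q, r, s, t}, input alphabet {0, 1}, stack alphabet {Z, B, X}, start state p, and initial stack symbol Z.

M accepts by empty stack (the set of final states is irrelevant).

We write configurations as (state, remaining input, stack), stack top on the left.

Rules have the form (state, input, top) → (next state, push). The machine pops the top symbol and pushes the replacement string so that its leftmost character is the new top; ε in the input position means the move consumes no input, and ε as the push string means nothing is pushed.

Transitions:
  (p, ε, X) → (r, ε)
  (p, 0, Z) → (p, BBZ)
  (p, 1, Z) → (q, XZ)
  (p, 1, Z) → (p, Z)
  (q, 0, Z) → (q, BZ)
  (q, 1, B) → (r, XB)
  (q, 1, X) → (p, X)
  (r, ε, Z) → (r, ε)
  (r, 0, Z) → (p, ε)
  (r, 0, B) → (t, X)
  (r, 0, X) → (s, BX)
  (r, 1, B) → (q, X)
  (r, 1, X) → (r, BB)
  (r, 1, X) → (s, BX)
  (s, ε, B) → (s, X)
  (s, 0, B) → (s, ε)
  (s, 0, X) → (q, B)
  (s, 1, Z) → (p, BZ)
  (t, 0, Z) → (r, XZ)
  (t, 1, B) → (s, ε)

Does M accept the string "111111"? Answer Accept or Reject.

One accepting computation: (p, 111111, Z) ⊢ (p, 11111, Z) ⊢ (p, 1111, Z) ⊢ (p, 111, Z) ⊢ (p, 11, Z) ⊢ (q, 1, XZ) ⊢ (p, ε, XZ) ⊢ (r, ε, Z) ⊢ (r, ε, ε)
All input consumed and the stack is empty.

Accept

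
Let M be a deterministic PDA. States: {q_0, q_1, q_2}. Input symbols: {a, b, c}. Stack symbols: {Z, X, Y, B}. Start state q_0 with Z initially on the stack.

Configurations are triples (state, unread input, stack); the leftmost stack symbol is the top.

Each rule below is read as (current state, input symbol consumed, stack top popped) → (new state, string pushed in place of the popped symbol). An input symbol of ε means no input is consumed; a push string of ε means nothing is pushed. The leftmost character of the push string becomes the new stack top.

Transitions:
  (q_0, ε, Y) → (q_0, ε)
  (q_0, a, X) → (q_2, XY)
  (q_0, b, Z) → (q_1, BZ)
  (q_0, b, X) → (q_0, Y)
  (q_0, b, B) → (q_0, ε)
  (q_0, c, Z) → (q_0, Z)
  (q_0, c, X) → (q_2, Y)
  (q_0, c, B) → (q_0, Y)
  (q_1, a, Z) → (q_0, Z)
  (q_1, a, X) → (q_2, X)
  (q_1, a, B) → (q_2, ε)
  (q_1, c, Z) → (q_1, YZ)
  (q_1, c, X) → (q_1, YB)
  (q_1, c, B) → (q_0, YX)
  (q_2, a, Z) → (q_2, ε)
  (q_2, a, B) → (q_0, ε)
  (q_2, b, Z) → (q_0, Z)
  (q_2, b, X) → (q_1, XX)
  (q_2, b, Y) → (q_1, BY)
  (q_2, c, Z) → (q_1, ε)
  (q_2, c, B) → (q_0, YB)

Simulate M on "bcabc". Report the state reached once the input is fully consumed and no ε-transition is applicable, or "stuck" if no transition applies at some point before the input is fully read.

q_1

(q_0, bcabc, Z)
  read b, top Z: go to q_1, push BZ → (q_1, cabc, BZ)
  read c, top B: go to q_0, push YX → (q_0, abc, YXZ)
  ε-move, top Y: go to q_0, push ε → (q_0, abc, XZ)
  read a, top X: go to q_2, push XY → (q_2, bc, XYZ)
  read b, top X: go to q_1, push XX → (q_1, c, XXYZ)
  read c, top X: go to q_1, push YB → (q_1, ε, YBXYZ)
All input consumed; M is in state q_1.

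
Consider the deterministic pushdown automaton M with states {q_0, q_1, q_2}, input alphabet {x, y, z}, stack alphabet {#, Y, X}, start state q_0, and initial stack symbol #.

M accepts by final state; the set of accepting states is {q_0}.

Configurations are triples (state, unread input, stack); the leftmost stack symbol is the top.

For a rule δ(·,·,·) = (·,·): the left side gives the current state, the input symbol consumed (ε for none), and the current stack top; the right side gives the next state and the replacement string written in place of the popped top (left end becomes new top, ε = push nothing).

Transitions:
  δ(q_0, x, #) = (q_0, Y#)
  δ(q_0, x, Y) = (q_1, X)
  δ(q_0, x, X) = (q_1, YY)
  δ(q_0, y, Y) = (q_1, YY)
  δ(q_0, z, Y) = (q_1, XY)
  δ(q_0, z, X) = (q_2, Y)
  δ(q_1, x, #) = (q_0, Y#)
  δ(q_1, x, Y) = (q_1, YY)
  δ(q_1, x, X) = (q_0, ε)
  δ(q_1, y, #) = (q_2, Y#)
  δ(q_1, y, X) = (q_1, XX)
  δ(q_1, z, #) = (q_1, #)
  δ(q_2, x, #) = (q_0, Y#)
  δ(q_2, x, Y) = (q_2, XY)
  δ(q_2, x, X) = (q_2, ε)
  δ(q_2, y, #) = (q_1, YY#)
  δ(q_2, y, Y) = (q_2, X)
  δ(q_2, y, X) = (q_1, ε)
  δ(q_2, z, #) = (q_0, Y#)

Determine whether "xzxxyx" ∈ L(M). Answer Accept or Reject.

Accept

(q_0, xzxxyx, #)
  read x, top #: go to q_0, push Y# → (q_0, zxxyx, Y#)
  read z, top Y: go to q_1, push XY → (q_1, xxyx, XY#)
  read x, top X: go to q_0, push ε → (q_0, xyx, Y#)
  read x, top Y: go to q_1, push X → (q_1, yx, X#)
  read y, top X: go to q_1, push XX → (q_1, x, XX#)
  read x, top X: go to q_0, push ε → (q_0, ε, X#)
All input consumed; state q_0 ∈ F.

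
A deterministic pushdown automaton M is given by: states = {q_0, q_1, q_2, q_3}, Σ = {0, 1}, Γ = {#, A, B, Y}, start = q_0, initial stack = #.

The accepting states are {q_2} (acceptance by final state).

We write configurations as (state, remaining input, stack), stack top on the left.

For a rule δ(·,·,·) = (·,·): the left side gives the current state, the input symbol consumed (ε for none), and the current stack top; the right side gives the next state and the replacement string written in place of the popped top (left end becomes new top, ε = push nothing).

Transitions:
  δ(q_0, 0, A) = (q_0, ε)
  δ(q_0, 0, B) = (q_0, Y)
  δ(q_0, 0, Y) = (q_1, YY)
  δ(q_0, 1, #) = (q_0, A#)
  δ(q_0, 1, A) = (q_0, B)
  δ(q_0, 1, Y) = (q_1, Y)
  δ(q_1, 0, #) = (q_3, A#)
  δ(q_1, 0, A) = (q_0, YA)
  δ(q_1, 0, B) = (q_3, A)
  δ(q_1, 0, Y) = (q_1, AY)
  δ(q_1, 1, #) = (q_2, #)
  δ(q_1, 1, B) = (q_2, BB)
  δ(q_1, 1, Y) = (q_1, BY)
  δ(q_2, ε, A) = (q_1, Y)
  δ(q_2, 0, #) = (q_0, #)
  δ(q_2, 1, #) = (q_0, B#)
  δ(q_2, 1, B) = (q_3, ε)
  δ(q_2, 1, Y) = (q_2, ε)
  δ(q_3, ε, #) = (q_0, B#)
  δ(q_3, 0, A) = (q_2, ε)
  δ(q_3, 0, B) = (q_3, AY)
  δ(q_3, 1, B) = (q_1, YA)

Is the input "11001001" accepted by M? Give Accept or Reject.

(q_0, 11001001, #) ⊢ (q_0, 1001001, A#) ⊢ (q_0, 001001, B#) ⊢ (q_0, 01001, Y#) ⊢ (q_1, 1001, YY#) ⊢ (q_1, 001, BYY#) ⊢ (q_3, 01, AYY#) ⊢ (q_2, 1, YY#) ⊢ (q_2, ε, Y#)
All input consumed; state q_2 ∈ F.

Accept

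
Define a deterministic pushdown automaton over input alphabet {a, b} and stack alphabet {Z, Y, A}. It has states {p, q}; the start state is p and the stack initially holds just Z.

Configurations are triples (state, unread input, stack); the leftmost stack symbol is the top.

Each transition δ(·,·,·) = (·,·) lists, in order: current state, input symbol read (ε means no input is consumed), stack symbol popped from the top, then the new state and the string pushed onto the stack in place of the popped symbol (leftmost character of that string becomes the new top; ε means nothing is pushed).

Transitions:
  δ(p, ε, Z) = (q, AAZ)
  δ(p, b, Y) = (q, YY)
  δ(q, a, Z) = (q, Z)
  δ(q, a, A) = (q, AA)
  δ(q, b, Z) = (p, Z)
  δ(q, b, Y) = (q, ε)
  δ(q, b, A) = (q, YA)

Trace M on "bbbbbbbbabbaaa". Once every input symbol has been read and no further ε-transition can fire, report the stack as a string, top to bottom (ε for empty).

AAAAAAZ

(p, bbbbbbbbabbaaa, Z)
  ε-move, top Z: go to q, push AAZ → (q, bbbbbbbbabbaaa, AAZ)
  read b, top A: go to q, push YA → (q, bbbbbbbabbaaa, YAAZ)
  read b, top Y: go to q, push ε → (q, bbbbbbabbaaa, AAZ)
  read b, top A: go to q, push YA → (q, bbbbbabbaaa, YAAZ)
  read b, top Y: go to q, push ε → (q, bbbbabbaaa, AAZ)
  read b, top A: go to q, push YA → (q, bbbabbaaa, YAAZ)
  read b, top Y: go to q, push ε → (q, bbabbaaa, AAZ)
  read b, top A: go to q, push YA → (q, babbaaa, YAAZ)
  read b, top Y: go to q, push ε → (q, abbaaa, AAZ)
  read a, top A: go to q, push AA → (q, bbaaa, AAAZ)
  read b, top A: go to q, push YA → (q, baaa, YAAAZ)
  read b, top Y: go to q, push ε → (q, aaa, AAAZ)
  read a, top A: go to q, push AA → (q, aa, AAAAZ)
  read a, top A: go to q, push AA → (q, a, AAAAAZ)
  read a, top A: go to q, push AA → (q, ε, AAAAAAZ)
All input consumed in state q with stack AAAAAAZ.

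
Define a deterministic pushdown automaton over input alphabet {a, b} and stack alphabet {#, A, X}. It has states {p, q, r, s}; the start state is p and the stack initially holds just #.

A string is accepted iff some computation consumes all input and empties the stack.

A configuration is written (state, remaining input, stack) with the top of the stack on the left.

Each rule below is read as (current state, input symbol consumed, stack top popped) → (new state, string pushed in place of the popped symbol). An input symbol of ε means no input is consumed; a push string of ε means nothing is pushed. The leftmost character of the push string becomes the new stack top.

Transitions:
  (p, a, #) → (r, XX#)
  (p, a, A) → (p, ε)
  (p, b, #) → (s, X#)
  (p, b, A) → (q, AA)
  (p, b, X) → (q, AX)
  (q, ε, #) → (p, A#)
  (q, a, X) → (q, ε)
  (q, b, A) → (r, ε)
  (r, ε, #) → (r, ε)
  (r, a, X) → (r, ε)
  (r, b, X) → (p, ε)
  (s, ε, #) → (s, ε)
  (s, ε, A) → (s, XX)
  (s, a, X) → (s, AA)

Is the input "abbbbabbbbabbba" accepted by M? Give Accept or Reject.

(p, abbbbabbbbabbba, #) ⊢ (r, bbbbabbbbabbba, XX#) ⊢ (p, bbbabbbbabbba, X#) ⊢ (q, bbabbbbabbba, AX#) ⊢ (r, babbbbabbba, X#) ⊢ (p, abbbbabbba, #) ⊢ (r, bbbbabbba, XX#) ⊢ (p, bbbabbba, X#) ⊢ (q, bbabbba, AX#) ⊢ (r, babbba, X#) ⊢ (p, abbba, #) ⊢ (r, bbba, XX#) ⊢ (p, bba, X#) ⊢ (q, ba, AX#) ⊢ (r, a, X#) ⊢ (r, ε, #) ⊢ (r, ε, ε)
All input consumed and the stack is empty.

Accept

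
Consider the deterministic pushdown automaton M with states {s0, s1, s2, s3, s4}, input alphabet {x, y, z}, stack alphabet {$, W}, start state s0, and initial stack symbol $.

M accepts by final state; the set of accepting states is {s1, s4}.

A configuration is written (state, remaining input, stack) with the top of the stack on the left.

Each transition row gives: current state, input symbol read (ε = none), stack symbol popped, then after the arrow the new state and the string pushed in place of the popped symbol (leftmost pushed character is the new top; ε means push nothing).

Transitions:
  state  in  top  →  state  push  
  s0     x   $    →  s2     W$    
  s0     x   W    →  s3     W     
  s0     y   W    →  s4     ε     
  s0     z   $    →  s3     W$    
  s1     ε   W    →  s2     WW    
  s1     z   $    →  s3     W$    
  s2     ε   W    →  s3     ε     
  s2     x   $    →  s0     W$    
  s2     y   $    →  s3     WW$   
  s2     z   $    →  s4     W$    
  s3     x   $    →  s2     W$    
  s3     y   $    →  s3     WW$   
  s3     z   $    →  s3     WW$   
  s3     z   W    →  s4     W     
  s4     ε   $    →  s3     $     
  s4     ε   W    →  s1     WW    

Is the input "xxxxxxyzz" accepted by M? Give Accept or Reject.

(s0, xxxxxxyzz, $) ⊢ (s2, xxxxxyzz, W$) ⊢ (s3, xxxxxyzz, $) ⊢ (s2, xxxxyzz, W$) ⊢ (s3, xxxxyzz, $) ⊢ (s2, xxxyzz, W$) ⊢ (s3, xxxyzz, $) ⊢ (s2, xxyzz, W$) ⊢ (s3, xxyzz, $) ⊢ (s2, xyzz, W$) ⊢ (s3, xyzz, $) ⊢ (s2, yzz, W$) ⊢ (s3, yzz, $) ⊢ (s3, zz, WW$) ⊢ (s4, z, WW$) ⊢ (s1, z, WWW$) ⊢ (s2, z, WWWW$) ⊢ (s3, z, WWW$) ⊢ (s4, ε, WWW$)
All input consumed; state s4 ∈ F.

Accept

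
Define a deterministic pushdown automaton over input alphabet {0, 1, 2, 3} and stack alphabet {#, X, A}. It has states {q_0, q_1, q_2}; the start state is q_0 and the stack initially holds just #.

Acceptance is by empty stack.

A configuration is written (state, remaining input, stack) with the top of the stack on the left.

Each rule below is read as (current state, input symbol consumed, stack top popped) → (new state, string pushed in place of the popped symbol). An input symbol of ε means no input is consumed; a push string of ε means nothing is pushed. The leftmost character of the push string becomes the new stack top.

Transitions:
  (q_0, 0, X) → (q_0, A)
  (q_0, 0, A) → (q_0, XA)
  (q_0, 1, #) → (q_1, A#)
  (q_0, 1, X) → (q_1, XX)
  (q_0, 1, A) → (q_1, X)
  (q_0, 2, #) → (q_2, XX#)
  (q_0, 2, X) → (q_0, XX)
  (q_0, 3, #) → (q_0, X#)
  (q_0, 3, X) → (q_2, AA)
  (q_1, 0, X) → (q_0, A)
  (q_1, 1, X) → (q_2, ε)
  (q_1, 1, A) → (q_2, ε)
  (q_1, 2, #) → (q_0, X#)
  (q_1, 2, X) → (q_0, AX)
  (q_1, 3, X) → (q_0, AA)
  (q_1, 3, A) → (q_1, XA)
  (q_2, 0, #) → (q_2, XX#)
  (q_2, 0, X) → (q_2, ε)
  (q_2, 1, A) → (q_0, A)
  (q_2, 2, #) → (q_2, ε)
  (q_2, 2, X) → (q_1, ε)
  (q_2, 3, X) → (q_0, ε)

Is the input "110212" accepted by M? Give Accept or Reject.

(q_0, 110212, #) ⊢ (q_1, 10212, A#) ⊢ (q_2, 0212, #) ⊢ (q_2, 212, XX#) ⊢ (q_1, 12, X#) ⊢ (q_2, 2, #) ⊢ (q_2, ε, ε)
All input consumed and the stack is empty.

Accept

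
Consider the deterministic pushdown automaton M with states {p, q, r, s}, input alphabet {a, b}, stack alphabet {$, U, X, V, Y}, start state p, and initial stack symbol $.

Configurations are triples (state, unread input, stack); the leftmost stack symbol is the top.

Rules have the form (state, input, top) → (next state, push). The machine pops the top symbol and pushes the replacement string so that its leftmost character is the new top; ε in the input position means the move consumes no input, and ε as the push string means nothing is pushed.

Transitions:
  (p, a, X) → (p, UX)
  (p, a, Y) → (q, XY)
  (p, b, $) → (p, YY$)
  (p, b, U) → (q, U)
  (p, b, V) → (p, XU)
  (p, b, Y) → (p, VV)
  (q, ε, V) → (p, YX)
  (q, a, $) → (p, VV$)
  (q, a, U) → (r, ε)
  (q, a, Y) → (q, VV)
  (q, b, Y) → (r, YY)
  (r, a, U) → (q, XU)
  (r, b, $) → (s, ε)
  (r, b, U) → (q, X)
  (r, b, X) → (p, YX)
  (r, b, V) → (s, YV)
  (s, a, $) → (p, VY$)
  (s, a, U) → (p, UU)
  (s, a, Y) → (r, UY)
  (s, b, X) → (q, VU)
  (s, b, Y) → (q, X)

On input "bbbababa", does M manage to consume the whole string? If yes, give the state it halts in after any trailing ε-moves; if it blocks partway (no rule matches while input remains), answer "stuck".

(p, bbbababa, $)
  read b, top $: go to p, push YY$ → (p, bbababa, YY$)
  read b, top Y: go to p, push VV → (p, bababa, VVY$)
  read b, top V: go to p, push XU → (p, ababa, XUVY$)
  read a, top X: go to p, push UX → (p, baba, UXUVY$)
  read b, top U: go to q, push U → (q, aba, UXUVY$)
  read a, top U: go to r, push ε → (r, ba, XUVY$)
  read b, top X: go to p, push YX → (p, a, YXUVY$)
  read a, top Y: go to q, push XY → (q, ε, XYXUVY$)
All input consumed; M is in state q.

q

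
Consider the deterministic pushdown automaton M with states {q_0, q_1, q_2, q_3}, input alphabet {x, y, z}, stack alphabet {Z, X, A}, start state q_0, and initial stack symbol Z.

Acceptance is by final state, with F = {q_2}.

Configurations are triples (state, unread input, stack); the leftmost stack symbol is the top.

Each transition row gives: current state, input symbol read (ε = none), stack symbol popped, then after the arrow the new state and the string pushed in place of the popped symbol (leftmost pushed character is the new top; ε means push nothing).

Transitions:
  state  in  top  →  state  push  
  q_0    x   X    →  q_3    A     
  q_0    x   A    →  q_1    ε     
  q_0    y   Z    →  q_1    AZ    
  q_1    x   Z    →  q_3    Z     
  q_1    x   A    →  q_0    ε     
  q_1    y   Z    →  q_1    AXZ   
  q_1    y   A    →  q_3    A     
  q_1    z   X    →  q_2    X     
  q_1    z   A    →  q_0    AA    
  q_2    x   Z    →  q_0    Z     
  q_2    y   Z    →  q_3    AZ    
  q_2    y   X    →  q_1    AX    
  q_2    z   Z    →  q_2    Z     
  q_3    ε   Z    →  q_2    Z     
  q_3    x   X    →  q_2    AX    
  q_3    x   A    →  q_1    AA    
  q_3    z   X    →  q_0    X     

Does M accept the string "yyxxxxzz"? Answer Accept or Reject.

(q_0, yyxxxxzz, Z)
  read y, top Z: go to q_1, push AZ → (q_1, yxxxxzz, AZ)
  read y, top A: go to q_3, push A → (q_3, xxxxzz, AZ)
  read x, top A: go to q_1, push AA → (q_1, xxxzz, AAZ)
  read x, top A: go to q_0, push ε → (q_0, xxzz, AZ)
  read x, top A: go to q_1, push ε → (q_1, xzz, Z)
  read x, top Z: go to q_3, push Z → (q_3, zz, Z)
  ε-move, top Z: go to q_2, push Z → (q_2, zz, Z)
  read z, top Z: go to q_2, push Z → (q_2, z, Z)
  read z, top Z: go to q_2, push Z → (q_2, ε, Z)
All input consumed; state q_2 ∈ F.

Accept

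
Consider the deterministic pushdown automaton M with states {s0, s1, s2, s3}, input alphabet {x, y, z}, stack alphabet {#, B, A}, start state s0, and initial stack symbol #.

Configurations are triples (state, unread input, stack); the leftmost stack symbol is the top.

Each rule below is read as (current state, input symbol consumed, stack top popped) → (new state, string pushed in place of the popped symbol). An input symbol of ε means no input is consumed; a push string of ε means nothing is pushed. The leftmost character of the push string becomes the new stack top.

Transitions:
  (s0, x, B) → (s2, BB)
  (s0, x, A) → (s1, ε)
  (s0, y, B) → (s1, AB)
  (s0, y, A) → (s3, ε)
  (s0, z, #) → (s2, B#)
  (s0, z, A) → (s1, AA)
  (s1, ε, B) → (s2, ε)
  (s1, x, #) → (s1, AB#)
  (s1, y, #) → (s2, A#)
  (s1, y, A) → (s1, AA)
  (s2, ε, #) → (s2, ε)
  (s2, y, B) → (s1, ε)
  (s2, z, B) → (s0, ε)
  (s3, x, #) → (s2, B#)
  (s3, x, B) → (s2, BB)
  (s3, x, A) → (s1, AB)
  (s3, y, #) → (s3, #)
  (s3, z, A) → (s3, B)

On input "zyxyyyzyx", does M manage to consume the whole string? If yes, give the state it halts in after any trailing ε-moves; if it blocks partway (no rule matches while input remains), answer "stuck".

(s0, zyxyyyzyx, #)
  read z, top #: go to s2, push B# → (s2, yxyyyzyx, B#)
  read y, top B: go to s1, push ε → (s1, xyyyzyx, #)
  read x, top #: go to s1, push AB# → (s1, yyyzyx, AB#)
  read y, top A: go to s1, push AA → (s1, yyzyx, AAB#)
  read y, top A: go to s1, push AA → (s1, yzyx, AAAB#)
  read y, top A: go to s1, push AA → (s1, zyx, AAAAB#)
No transition for (s1, z, top A); M blocks with input zyx remaining.

stuck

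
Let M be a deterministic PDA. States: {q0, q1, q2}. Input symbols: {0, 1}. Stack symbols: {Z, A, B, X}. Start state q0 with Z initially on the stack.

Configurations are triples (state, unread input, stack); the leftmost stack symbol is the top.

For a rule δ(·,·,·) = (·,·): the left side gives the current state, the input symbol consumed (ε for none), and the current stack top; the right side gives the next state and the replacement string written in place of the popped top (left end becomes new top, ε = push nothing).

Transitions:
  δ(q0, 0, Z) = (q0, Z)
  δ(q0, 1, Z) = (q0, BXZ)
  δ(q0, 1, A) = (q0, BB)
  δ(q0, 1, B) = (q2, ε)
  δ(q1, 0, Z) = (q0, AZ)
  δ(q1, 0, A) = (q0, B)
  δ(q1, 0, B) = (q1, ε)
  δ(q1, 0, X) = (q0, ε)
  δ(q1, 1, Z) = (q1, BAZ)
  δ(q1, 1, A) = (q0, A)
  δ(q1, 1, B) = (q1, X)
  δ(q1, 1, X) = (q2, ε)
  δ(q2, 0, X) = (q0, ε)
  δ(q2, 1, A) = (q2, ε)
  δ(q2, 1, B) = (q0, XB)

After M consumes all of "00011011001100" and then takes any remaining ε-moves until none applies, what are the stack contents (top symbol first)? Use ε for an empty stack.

Z

(q0, 00011011001100, Z)
  read 0, top Z: go to q0, push Z → (q0, 0011011001100, Z)
  read 0, top Z: go to q0, push Z → (q0, 011011001100, Z)
  read 0, top Z: go to q0, push Z → (q0, 11011001100, Z)
  read 1, top Z: go to q0, push BXZ → (q0, 1011001100, BXZ)
  read 1, top B: go to q2, push ε → (q2, 011001100, XZ)
  read 0, top X: go to q0, push ε → (q0, 11001100, Z)
  read 1, top Z: go to q0, push BXZ → (q0, 1001100, BXZ)
  read 1, top B: go to q2, push ε → (q2, 001100, XZ)
  read 0, top X: go to q0, push ε → (q0, 01100, Z)
  read 0, top Z: go to q0, push Z → (q0, 1100, Z)
  read 1, top Z: go to q0, push BXZ → (q0, 100, BXZ)
  read 1, top B: go to q2, push ε → (q2, 00, XZ)
  read 0, top X: go to q0, push ε → (q0, 0, Z)
  read 0, top Z: go to q0, push Z → (q0, ε, Z)
All input consumed in state q0 with stack Z.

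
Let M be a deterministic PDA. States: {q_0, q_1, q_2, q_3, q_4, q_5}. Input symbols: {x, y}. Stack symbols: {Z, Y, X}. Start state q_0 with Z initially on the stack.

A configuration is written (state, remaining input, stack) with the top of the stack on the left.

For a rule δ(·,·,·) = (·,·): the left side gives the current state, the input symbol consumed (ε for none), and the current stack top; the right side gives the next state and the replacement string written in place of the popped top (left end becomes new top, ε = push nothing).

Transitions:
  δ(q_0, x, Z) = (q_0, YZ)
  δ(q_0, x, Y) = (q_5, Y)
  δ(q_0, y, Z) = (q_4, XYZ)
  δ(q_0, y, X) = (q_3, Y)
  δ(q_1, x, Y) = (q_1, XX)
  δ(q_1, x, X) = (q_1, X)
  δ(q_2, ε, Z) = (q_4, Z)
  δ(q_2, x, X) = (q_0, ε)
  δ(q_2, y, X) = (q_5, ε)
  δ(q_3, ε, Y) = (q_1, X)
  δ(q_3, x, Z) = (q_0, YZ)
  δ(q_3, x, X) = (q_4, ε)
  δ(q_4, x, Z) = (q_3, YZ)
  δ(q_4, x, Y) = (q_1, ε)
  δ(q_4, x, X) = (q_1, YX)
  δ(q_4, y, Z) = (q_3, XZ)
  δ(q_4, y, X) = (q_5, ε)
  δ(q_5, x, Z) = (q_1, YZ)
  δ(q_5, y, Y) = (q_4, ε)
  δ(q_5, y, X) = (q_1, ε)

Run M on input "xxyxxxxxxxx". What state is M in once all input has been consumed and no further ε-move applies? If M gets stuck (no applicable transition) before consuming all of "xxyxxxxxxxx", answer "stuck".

q_1

(q_0, xxyxxxxxxxx, Z) ⊢ (q_0, xyxxxxxxxx, YZ) ⊢ (q_5, yxxxxxxxx, YZ) ⊢ (q_4, xxxxxxxx, Z) ⊢ (q_3, xxxxxxx, YZ) ⊢ (q_1, xxxxxxx, XZ) ⊢ (q_1, xxxxxx, XZ) ⊢ (q_1, xxxxx, XZ) ⊢ (q_1, xxxx, XZ) ⊢ (q_1, xxx, XZ) ⊢ (q_1, xx, XZ) ⊢ (q_1, x, XZ) ⊢ (q_1, ε, XZ)
All input consumed; M is in state q_1.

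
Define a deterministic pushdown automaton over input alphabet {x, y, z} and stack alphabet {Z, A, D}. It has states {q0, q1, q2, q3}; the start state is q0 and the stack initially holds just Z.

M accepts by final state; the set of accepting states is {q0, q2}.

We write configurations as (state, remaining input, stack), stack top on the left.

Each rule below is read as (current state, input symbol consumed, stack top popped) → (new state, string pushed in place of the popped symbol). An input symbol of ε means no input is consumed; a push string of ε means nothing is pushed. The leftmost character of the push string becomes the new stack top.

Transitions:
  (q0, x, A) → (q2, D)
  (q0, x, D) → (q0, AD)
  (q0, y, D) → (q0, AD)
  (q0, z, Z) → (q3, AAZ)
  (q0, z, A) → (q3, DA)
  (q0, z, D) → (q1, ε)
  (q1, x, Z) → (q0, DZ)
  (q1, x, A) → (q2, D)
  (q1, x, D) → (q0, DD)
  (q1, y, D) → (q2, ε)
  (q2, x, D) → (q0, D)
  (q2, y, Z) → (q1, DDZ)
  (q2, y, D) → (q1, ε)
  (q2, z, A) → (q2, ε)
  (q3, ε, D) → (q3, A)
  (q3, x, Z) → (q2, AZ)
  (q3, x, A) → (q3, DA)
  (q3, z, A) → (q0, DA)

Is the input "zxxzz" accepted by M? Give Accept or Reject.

Reject

(q0, zxxzz, Z)
  read z, top Z: go to q3, push AAZ → (q3, xxzz, AAZ)
  read x, top A: go to q3, push DA → (q3, xzz, DAAZ)
  ε-move, top D: go to q3, push A → (q3, xzz, AAAZ)
  read x, top A: go to q3, push DA → (q3, zz, DAAAZ)
  ε-move, top D: go to q3, push A → (q3, zz, AAAAZ)
  read z, top A: go to q0, push DA → (q0, z, DAAAAZ)
  read z, top D: go to q1, push ε → (q1, ε, AAAAZ)
All input consumed; state q1 ∉ F and no further ε-move applies.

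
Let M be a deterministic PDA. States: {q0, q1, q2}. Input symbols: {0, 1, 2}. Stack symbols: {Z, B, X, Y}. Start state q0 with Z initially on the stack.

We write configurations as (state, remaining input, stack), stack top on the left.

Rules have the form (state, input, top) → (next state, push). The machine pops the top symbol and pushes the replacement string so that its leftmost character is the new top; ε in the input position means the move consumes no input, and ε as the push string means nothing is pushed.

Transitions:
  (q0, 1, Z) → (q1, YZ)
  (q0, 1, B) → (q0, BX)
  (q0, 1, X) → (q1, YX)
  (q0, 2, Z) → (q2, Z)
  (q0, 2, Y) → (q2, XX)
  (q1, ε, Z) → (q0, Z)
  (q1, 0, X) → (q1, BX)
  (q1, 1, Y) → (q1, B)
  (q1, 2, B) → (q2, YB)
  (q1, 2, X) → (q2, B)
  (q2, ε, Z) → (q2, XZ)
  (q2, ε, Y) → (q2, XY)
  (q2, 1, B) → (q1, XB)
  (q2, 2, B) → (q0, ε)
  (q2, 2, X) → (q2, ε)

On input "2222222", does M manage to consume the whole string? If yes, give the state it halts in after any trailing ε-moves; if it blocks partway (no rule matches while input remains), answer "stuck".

q2

(q0, 2222222, Z) ⊢ (q2, 222222, Z) ⊢ (q2, 222222, XZ) ⊢ (q2, 22222, Z) ⊢ (q2, 22222, XZ) ⊢ (q2, 2222, Z) ⊢ (q2, 2222, XZ) ⊢ (q2, 222, Z) ⊢ (q2, 222, XZ) ⊢ (q2, 22, Z) ⊢ (q2, 22, XZ) ⊢ (q2, 2, Z) ⊢ (q2, 2, XZ) ⊢ (q2, ε, Z) ⊢ (q2, ε, XZ)
All input consumed; M is in state q2.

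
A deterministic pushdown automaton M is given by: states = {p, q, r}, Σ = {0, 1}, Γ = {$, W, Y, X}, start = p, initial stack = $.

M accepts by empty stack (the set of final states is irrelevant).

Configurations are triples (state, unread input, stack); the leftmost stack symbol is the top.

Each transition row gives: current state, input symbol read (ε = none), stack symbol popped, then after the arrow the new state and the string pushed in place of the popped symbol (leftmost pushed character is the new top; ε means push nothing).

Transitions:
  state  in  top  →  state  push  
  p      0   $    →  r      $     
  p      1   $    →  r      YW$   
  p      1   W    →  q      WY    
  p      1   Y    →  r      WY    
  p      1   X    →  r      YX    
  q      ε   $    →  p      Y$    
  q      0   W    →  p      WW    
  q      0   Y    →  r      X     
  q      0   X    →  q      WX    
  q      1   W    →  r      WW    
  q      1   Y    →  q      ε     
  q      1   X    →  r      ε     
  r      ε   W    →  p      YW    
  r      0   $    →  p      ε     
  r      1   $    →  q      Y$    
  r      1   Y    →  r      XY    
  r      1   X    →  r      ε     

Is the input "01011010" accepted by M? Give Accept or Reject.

Accept

(p, 01011010, $) ⊢ (r, 1011010, $) ⊢ (q, 011010, Y$) ⊢ (r, 11010, X$) ⊢ (r, 1010, $) ⊢ (q, 010, Y$) ⊢ (r, 10, X$) ⊢ (r, 0, $) ⊢ (p, ε, ε)
All input consumed and the stack is empty.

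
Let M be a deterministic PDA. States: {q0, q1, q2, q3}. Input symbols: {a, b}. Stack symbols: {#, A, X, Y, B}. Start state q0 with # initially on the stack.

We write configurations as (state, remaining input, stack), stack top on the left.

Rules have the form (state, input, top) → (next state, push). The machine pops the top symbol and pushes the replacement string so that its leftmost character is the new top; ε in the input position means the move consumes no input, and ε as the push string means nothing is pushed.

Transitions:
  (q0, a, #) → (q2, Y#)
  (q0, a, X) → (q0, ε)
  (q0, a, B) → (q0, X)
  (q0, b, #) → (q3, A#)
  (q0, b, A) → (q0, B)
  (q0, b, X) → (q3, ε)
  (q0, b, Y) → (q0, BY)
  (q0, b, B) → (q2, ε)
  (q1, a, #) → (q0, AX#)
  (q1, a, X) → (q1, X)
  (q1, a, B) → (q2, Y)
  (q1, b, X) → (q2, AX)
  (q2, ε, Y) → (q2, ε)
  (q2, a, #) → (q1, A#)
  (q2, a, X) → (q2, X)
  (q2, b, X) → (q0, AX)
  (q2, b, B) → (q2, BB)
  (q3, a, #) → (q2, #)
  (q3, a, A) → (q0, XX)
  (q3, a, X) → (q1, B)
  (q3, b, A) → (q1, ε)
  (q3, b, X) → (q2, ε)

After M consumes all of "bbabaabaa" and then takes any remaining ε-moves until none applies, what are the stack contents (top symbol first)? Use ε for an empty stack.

(q0, bbabaabaa, #)
  read b, top #: go to q3, push A# → (q3, babaabaa, A#)
  read b, top A: go to q1, push ε → (q1, abaabaa, #)
  read a, top #: go to q0, push AX# → (q0, baabaa, AX#)
  read b, top A: go to q0, push B → (q0, aabaa, BX#)
  read a, top B: go to q0, push X → (q0, abaa, XX#)
  read a, top X: go to q0, push ε → (q0, baa, X#)
  read b, top X: go to q3, push ε → (q3, aa, #)
  read a, top #: go to q2, push # → (q2, a, #)
  read a, top #: go to q1, push A# → (q1, ε, A#)
All input consumed in state q1 with stack A#.

A#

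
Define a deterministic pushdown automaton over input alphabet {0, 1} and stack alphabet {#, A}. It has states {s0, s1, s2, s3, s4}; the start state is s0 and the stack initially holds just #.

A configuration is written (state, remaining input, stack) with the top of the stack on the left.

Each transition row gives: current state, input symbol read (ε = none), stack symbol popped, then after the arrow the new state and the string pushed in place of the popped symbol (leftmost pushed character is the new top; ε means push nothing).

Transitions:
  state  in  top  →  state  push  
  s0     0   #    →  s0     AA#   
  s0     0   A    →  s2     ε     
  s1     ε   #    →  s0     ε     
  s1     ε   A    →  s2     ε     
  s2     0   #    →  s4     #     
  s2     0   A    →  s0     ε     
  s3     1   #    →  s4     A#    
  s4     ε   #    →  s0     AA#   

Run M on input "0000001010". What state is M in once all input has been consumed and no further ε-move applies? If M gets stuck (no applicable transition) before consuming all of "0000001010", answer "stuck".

(s0, 0000001010, #)
  read 0, top #: go to s0, push AA# → (s0, 000001010, AA#)
  read 0, top A: go to s2, push ε → (s2, 00001010, A#)
  read 0, top A: go to s0, push ε → (s0, 0001010, #)
  read 0, top #: go to s0, push AA# → (s0, 001010, AA#)
  read 0, top A: go to s2, push ε → (s2, 01010, A#)
  read 0, top A: go to s0, push ε → (s0, 1010, #)
No transition for (s0, 1, top #); M blocks with input 1010 remaining.

stuck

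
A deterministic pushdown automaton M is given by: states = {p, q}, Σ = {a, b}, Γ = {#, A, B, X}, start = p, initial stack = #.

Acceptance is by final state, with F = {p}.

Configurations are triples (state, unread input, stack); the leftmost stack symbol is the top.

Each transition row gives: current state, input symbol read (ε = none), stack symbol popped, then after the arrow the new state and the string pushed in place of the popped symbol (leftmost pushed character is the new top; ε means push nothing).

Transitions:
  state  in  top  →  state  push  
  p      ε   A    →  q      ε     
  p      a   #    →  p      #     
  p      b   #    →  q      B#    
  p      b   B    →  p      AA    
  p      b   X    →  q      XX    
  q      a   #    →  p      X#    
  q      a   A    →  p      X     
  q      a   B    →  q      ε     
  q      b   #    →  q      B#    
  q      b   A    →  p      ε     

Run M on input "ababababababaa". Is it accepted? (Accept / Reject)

Accept

(p, ababababababaa, #)
  read a, top #: go to p, push # → (p, babababababaa, #)
  read b, top #: go to q, push B# → (q, abababababaa, B#)
  read a, top B: go to q, push ε → (q, bababababaa, #)
  read b, top #: go to q, push B# → (q, ababababaa, B#)
  read a, top B: go to q, push ε → (q, babababaa, #)
  read b, top #: go to q, push B# → (q, abababaa, B#)
  read a, top B: go to q, push ε → (q, bababaa, #)
  read b, top #: go to q, push B# → (q, ababaa, B#)
  read a, top B: go to q, push ε → (q, babaa, #)
  read b, top #: go to q, push B# → (q, abaa, B#)
  read a, top B: go to q, push ε → (q, baa, #)
  read b, top #: go to q, push B# → (q, aa, B#)
  read a, top B: go to q, push ε → (q, a, #)
  read a, top #: go to p, push X# → (p, ε, X#)
All input consumed; state p ∈ F.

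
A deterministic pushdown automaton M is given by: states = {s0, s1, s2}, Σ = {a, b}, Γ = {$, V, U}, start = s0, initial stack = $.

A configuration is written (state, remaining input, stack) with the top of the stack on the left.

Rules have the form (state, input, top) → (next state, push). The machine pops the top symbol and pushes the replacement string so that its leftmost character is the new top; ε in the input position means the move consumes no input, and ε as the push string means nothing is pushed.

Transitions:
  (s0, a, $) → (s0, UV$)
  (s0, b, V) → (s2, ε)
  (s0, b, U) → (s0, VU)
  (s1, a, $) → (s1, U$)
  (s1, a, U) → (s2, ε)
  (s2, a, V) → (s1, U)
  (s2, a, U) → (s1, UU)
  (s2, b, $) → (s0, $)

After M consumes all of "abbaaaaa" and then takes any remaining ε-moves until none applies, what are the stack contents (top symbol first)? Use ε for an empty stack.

(s0, abbaaaaa, $)
  read a, top $: go to s0, push UV$ → (s0, bbaaaaa, UV$)
  read b, top U: go to s0, push VU → (s0, baaaaa, VUV$)
  read b, top V: go to s2, push ε → (s2, aaaaa, UV$)
  read a, top U: go to s1, push UU → (s1, aaaa, UUV$)
  read a, top U: go to s2, push ε → (s2, aaa, UV$)
  read a, top U: go to s1, push UU → (s1, aa, UUV$)
  read a, top U: go to s2, push ε → (s2, a, UV$)
  read a, top U: go to s1, push UU → (s1, ε, UUV$)
All input consumed in state s1 with stack UUV$.

UUV$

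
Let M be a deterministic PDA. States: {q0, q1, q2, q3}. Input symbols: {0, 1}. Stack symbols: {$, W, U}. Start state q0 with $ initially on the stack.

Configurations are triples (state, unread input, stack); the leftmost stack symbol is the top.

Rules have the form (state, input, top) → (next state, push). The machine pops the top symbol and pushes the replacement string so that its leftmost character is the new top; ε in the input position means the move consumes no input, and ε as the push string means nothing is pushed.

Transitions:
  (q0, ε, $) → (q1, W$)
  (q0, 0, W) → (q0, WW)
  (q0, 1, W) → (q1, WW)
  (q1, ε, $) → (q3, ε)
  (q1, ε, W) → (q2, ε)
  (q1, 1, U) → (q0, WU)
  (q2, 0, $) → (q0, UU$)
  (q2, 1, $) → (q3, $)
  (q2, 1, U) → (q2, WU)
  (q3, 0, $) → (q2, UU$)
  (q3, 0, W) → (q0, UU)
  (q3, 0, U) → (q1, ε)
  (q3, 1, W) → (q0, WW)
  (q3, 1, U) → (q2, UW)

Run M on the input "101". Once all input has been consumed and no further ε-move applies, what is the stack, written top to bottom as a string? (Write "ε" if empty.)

WUU$

(q0, 101, $)
  ε-move, top $: go to q1, push W$ → (q1, 101, W$)
  ε-move, top W: go to q2, push ε → (q2, 101, $)
  read 1, top $: go to q3, push $ → (q3, 01, $)
  read 0, top $: go to q2, push UU$ → (q2, 1, UU$)
  read 1, top U: go to q2, push WU → (q2, ε, WUU$)
All input consumed in state q2 with stack WUU$.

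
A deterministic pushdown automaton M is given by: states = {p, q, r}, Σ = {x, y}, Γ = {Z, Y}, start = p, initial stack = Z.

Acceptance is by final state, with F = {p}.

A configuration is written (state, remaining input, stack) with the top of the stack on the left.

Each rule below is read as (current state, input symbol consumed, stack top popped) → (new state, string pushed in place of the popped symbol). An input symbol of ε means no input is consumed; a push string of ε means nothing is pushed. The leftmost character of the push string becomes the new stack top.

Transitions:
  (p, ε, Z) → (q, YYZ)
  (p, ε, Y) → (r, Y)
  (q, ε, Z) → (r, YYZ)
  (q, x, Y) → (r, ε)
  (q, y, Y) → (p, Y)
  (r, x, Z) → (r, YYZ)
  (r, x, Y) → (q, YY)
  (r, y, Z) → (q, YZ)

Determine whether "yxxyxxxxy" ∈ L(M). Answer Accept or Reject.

(p, yxxyxxxxy, Z)
  ε-move, top Z: go to q, push YYZ → (q, yxxyxxxxy, YYZ)
  read y, top Y: go to p, push Y → (p, xxyxxxxy, YYZ)
  ε-move, top Y: go to r, push Y → (r, xxyxxxxy, YYZ)
  read x, top Y: go to q, push YY → (q, xyxxxxy, YYYZ)
  read x, top Y: go to r, push ε → (r, yxxxxy, YYZ)
No transition applies at (r, yxxxxy, YYZ); input not fully consumed.

Reject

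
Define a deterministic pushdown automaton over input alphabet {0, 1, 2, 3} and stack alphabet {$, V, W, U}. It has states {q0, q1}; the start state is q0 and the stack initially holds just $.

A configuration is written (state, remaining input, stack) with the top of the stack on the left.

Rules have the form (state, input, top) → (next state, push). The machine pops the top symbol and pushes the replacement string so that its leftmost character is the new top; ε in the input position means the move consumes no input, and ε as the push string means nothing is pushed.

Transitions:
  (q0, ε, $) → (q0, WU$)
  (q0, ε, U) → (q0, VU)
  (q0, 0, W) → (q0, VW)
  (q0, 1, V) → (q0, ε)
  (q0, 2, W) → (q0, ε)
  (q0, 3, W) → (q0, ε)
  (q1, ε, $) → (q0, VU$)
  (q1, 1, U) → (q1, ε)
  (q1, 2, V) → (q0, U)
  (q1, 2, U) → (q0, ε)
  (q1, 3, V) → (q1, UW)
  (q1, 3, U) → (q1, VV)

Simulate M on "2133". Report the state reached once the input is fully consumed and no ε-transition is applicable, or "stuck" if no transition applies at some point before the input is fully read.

(q0, 2133, $)
  ε-move, top $: go to q0, push WU$ → (q0, 2133, WU$)
  read 2, top W: go to q0, push ε → (q0, 133, U$)
  ε-move, top U: go to q0, push VU → (q0, 133, VU$)
  read 1, top V: go to q0, push ε → (q0, 33, U$)
  ε-move, top U: go to q0, push VU → (q0, 33, VU$)
No transition for (q0, 3, top V); M blocks with input 33 remaining.

stuck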